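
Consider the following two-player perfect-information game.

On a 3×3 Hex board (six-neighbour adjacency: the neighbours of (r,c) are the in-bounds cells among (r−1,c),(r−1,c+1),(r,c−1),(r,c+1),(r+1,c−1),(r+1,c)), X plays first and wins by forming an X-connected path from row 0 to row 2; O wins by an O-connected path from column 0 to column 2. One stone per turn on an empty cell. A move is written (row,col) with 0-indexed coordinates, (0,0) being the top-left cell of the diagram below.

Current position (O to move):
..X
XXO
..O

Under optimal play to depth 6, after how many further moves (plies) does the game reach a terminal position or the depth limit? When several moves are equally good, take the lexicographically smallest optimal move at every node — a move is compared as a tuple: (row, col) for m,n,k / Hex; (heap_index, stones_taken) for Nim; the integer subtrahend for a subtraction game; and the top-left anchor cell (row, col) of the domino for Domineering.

PV length from [..X/XXO/..O]: 4 plies

p1 O@[..X/XXO/..O]: (0,0)[O.X/XXO/..O]-1* (0,1)[.OX/XXO/..O]-1 (2,0)[..X/XXO/O.O]-1 (2,1)[..X/XXO/.OO]-1
p2 X@[O.X/XXO/..O]: (0,1)[OXX/XXO/..O]+1* (2,0)[O.X/XXO/X.O]+1 (2,1)[O.X/XXO/.XO]+1
p3 O@[OXX/XXO/..O]: (2,0)[OXX/XXO/O.O]-1* (2,1)[OXX/XXO/.OO]-1
p4 X@[OXX/XXO/O.O]: (2,1)[OXX/XXO/OXO]+1*
p5 O@[OXX/XXO/OXO] terminal -1; root [..X/XXO/..O] d6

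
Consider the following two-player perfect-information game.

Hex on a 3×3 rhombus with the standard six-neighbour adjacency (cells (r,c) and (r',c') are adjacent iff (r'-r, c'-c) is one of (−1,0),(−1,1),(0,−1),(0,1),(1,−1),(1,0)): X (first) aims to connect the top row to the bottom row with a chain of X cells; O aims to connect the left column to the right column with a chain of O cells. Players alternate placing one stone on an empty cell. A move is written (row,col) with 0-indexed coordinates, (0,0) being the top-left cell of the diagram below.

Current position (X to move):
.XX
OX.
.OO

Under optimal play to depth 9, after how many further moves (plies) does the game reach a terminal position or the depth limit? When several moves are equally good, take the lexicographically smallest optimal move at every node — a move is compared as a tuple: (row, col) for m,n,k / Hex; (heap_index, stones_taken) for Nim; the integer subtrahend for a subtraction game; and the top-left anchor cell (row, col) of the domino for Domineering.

p1 X@[.XX/OX./.OO]: (0,0)[XXX/OX./.OO]-1 (1,2)[.XX/OXX/.OO]-1 (2,0)[.XX/OX./XOO]+1*
p2 O@[.XX/OX./XOO] terminal -1; root [.XX/OX./.OO] d9

PV length from [.XX/OX./.OO]: 1 ply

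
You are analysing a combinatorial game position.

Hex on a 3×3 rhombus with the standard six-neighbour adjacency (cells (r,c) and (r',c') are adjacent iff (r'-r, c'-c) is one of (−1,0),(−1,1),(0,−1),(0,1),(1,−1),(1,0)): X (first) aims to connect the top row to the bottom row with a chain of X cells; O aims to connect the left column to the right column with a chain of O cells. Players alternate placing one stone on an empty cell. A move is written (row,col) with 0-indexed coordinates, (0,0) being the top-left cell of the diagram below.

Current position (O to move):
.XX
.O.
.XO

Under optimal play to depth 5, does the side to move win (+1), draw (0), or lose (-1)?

value(.XX/.O./.XO, O) = +1

p1 O@[.XX/.O./.XO]: (0,0)[OXX/.O./.XO]-1 (1,0)[.XX/OO./.XO]-1 (1,2)[.XX/.OO/.XO]+1* (2,0)[.XX/.O./OXO]-1
p2 X@[.XX/.OO/.XO]: (0,0)[XXX/.OO/.XO]-1* (1,0)[.XX/XOO/.XO]-1 (2,0)[.XX/.OO/XXO]-1
p3 O@[XXX/.OO/.XO]: (1,0)[XXX/OOO/.XO]+1* (2,0)[XXX/.OO/OXO]+1
p4 X@[XXX/OOO/.XO] terminal -1; root [.XX/.O./.XO] d5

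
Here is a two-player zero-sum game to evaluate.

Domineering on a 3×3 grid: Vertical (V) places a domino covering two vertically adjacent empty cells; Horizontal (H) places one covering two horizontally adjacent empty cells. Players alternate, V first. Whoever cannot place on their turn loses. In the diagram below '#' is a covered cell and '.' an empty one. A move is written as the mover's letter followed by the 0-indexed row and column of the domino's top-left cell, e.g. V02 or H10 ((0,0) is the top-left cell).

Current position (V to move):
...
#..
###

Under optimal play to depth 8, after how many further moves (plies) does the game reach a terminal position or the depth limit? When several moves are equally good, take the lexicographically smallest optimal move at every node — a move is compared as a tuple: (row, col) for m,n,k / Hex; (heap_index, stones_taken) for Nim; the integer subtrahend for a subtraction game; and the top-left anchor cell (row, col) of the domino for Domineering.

ply 1, V at .../#../### | V01=+1→.#./##./###*; V02=-1→..#/#.#/###
ply 2: .#./##./### is terminal -1 (H); from .../#../### depth 8

PV length from [.../#../###]: 1 ply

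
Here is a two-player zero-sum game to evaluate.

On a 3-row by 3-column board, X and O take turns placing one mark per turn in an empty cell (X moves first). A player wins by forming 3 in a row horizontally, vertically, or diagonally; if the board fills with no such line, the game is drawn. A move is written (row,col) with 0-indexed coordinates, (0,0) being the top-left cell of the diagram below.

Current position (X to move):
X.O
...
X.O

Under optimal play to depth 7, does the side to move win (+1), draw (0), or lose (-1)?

p1 X@[X.O/.../X.O]: (0,1)[XXO/.../X.O]-1 (1,0)[X.O/X../X.O]+1* (1,1)[X.O/.X./X.O]-1 (1,2)[X.O/..X/X.O]+0 (2,1)[X.O/.../XXO]-1
p2 O@[X.O/X../X.O] terminal -1; root [X.O/.../X.O] d7

value(X.O/.../X.O, X) = +1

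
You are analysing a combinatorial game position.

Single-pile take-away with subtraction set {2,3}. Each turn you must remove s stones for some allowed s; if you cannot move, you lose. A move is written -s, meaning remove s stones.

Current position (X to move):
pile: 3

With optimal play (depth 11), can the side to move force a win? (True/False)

[3] X move#1: -2:+1/1*, -3:+1/0
[1] end (terminal -1, O#2); searched 3 to 11

X winning at [3]: True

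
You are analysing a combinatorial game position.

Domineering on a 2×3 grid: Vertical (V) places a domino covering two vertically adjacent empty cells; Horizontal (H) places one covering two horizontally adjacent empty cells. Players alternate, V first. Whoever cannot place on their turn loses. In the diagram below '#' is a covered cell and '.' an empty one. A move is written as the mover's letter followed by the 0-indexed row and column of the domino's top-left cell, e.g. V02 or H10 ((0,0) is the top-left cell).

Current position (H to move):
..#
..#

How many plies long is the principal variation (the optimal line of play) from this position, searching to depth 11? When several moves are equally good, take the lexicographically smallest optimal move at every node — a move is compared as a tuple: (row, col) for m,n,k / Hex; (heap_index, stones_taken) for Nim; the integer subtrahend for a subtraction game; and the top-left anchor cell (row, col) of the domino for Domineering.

[..#/..#] H move#1: H00:+1/###/..#*, H10:+1/..#/###
[###/..#] end (terminal -1, V#2); searched ..#/..# to 11

PV length from [..#/..#]: 1 ply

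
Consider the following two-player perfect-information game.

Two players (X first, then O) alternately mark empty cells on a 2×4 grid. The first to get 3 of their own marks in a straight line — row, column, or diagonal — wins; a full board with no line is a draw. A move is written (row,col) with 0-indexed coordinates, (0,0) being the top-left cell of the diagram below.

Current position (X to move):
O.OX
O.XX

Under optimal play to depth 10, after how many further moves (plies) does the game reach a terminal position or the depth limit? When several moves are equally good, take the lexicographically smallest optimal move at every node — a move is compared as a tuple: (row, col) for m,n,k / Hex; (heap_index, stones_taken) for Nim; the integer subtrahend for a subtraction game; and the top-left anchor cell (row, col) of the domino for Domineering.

[O.OX/O.XX] X move#1: (0,1):+0/OXOX/O.XX, (1,1):+1/O.OX/OXXX*
[O.OX/OXXX] end (terminal -1, O#2); searched O.OX/O.XX to 10

PV length from [O.OX/O.XX]: 1 ply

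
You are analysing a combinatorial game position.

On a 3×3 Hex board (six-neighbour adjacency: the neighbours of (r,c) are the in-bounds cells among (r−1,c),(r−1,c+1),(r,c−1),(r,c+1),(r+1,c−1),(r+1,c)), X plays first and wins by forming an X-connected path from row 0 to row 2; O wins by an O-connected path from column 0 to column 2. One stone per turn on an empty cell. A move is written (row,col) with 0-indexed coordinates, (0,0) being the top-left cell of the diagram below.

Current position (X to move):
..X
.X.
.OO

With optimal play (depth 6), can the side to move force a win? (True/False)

X winning at [..X/.X./.OO]: True

[..X/.X./.OO] X move#1: (0,0):-1/X.X/.X./.OO, (0,1):-1/.XX/.X./.OO, (1,0):-1/..X/XX./.OO, (1,2):-1/..X/.XX/.OO, (2,0):+1/..X/.X./XOO*
[..X/.X./XOO] end (terminal -1, O#2); searched ..X/.X./.OO to 6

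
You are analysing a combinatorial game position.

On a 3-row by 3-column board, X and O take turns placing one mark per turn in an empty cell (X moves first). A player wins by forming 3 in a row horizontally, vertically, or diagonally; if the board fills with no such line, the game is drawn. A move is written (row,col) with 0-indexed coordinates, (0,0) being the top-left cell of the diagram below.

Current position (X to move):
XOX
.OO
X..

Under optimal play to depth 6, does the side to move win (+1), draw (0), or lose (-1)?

[XOX/.OO/X..] X move#1: (1,0):+1/XOX/XOO/X..*, (2,1):-1/XOX/.OO/XX., (2,2):-1/XOX/.OO/X.X
[XOX/XOO/X..] end (terminal -1, O#2); searched XOX/.OO/X.. to 6

value(XOX/.OO/X.., X) = +1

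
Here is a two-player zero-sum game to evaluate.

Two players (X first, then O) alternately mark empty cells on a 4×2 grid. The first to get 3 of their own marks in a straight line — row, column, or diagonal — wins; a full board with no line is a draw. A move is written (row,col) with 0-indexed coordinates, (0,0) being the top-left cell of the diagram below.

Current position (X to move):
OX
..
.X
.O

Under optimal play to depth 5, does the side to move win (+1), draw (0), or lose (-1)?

value(OX/../.X/.O, X) = +1

ply 1, X at OX/../.X/.O | (1,0)=+0→OX/X./.X/.O; (1,1)=+1→OX/.X/.X/.O*; (2,0)=+0→OX/../XX/.O; (3,0)=+0→OX/../.X/XO
ply 2: OX/.X/.X/.O is terminal -1 (O); from OX/../.X/.O depth 5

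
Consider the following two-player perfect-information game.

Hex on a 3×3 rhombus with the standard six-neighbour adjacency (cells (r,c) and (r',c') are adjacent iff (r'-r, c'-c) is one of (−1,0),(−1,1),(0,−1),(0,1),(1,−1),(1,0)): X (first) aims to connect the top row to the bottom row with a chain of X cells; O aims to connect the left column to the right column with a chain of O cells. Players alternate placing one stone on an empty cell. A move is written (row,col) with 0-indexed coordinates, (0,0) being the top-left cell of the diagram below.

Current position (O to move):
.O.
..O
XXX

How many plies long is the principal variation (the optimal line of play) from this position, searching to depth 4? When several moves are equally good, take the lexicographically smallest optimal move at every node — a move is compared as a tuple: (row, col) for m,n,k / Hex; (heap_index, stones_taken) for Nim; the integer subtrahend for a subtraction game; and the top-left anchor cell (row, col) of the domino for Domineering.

[.O./..O/XXX] O move#1: (0,0):+1/OO./..O/XXX*, (0,2):+1/.OO/..O/XXX, (1,0):+1/.O./O.O/XXX, (1,1):+1/.O./.OO/XXX
[OO./..O/XXX] X move#2: (0,2):-1/OOX/..O/XXX*, (1,0):-1/OO./X.O/XXX, (1,1):-1/OO./.XO/XXX
[OOX/..O/XXX] O move#3: (1,0):-1/OOX/O.O/XXX, (1,1):+1/OOX/.OO/XXX*
[OOX/.OO/XXX] end (terminal -1, X#4); searched .O./..O/XXX to 4

PV length from [.O./..O/XXX]: 3 plies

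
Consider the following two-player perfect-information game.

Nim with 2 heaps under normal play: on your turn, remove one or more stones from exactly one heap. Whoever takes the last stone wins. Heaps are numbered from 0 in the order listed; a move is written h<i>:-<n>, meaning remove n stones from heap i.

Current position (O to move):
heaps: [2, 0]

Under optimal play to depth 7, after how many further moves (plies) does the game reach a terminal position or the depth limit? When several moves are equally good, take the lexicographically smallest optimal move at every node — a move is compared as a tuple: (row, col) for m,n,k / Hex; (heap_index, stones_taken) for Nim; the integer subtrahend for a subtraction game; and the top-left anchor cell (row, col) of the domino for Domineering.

ply 1, O at (2,0) | h0:-1=-1→(1,0); h0:-2=+1→(0,0)*
ply 2: (0,0) is terminal -1 (X); from (2,0) depth 7

PV length from [(2,0)]: 1 ply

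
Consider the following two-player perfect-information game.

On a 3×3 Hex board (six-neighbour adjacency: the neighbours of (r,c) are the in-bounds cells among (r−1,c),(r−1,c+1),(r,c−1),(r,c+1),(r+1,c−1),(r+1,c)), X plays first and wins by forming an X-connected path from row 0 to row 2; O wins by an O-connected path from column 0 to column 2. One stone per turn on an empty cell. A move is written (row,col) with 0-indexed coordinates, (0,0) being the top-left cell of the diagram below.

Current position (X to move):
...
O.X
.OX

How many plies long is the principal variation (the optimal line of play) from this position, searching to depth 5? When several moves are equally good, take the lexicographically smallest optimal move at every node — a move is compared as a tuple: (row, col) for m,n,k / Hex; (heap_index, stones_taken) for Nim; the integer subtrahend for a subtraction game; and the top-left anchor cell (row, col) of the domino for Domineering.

PV length from [.../O.X/.OX]: 3 plies

[.../O.X/.OX] X move#1: (0,0):-1/X../O.X/.OX, (0,1):+1/.X./O.X/.OX*, (0,2):+1/..X/O.X/.OX, (1,1):+1/.../OXX/.OX, (2,0):-1/.../O.X/XOX
[.X./O.X/.OX] O move#2: (0,0):-1/OX./O.X/.OX*, (0,2):-1/.XO/O.X/.OX, (1,1):-1/.X./OOX/.OX, (2,0):-1/.X./O.X/OOX
[OX./O.X/.OX] X move#3: (0,2):+1/OXX/O.X/.OX*, (1,1):+1/OX./OXX/.OX, (2,0):+1/OX./O.X/XOX
[OXX/O.X/.OX] end (terminal -1, O#4); searched .../O.X/.OX to 5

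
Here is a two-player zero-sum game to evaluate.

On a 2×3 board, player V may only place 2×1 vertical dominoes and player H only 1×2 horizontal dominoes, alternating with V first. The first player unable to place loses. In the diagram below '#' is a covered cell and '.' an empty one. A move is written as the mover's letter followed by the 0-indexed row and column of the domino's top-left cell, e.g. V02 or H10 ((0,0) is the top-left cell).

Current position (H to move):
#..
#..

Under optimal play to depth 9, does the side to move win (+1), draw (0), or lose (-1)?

value(#../#.., H) = +1

p1 H@[#../#..]: H01[###/#..]+1* H11[#../###]+1
p2 V@[###/#..] terminal -1; root [#../#..] d9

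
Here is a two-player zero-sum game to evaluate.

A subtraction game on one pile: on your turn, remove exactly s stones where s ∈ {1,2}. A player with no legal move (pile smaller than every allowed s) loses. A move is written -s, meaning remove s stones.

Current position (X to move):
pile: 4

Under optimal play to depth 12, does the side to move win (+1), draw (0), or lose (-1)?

ply 1, X at 4 | -1=+1→3*; -2=-1→2
ply 2, O at 3 | -1=-1→2*; -2=-1→1
ply 3, X at 2 | -1=-1→1; -2=+1→0*
ply 4: 0 is terminal -1 (O); from 4 depth 12

value(4, X) = +1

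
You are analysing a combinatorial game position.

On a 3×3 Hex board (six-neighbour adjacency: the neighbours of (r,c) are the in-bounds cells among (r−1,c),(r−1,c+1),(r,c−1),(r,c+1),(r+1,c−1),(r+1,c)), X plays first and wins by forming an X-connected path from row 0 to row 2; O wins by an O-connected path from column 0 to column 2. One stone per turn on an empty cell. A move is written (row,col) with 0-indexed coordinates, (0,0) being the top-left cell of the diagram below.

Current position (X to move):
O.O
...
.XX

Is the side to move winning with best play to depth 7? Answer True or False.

X winning at [O.O/.../.XX]: False

[O.O/.../.XX] X move#1: (0,1):-1/OXO/.../.XX*, (1,0):-1/O.O/X../.XX, (1,1):-1/O.O/.X./.XX, (1,2):-1/O.O/..X/.XX, (2,0):-1/O.O/.../XXX
[OXO/.../.XX] O move#2: (1,0):-1/OXO/O../.XX, (1,1):+1/OXO/.O./.XX*, (1,2):-1/OXO/..O/.XX, (2,0):-1/OXO/.../OXX
[OXO/.O./.XX] X move#3: (1,0):-1/OXO/XO./.XX*, (1,2):-1/OXO/.OX/.XX, (2,0):-1/OXO/.O./XXX
[OXO/XO./.XX] O move#4: (1,2):-1/OXO/XOO/.XX, (2,0):+1/OXO/XO./OXX*
[OXO/XO./OXX] end (terminal -1, X#5); searched O.O/.../.XX to 7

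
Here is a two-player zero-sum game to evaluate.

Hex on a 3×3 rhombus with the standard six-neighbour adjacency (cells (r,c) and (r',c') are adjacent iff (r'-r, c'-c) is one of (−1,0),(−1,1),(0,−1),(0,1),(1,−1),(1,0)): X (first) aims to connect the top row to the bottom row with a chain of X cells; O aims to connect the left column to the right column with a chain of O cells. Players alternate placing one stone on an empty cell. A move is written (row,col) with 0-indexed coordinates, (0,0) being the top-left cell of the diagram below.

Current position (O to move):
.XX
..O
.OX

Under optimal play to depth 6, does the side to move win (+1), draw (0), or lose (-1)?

value(.XX/..O/.OX, O) = +1

ply 1, O at .XX/..O/.OX | (0,0)=-1→OXX/..O/.OX; (1,0)=+1→.XX/O.O/.OX*; (1,1)=+1→.XX/.OO/.OX; (2,0)=+1→.XX/..O/OOX
ply 2, X at .XX/O.O/.OX | (0,0)=-1→XXX/O.O/.OX*; (1,1)=-1→.XX/OXO/.OX; (2,0)=-1→.XX/O.O/XOX
ply 3, O at XXX/O.O/.OX | (1,1)=+1→XXX/OOO/.OX*; (2,0)=+1→XXX/O.O/OOX
ply 4: XXX/OOO/.OX is terminal -1 (X); from .XX/..O/.OX depth 6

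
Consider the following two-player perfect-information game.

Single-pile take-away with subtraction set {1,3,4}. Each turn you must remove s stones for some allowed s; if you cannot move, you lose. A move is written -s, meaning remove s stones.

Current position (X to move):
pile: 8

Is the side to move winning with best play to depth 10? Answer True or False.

[8] X move#1: -1:+1/7*, -3:-1/5, -4:-1/4
[7] O move#2: -1:-1/6*, -3:-1/4, -4:-1/3
[6] X move#3: -1:-1/5, -3:-1/3, -4:+1/2*
[2] O move#4: -1:-1/1*
[1] X move#5: -1:+1/0*
[0] end (terminal -1, O#6); searched 8 to 10

X winning at [8]: True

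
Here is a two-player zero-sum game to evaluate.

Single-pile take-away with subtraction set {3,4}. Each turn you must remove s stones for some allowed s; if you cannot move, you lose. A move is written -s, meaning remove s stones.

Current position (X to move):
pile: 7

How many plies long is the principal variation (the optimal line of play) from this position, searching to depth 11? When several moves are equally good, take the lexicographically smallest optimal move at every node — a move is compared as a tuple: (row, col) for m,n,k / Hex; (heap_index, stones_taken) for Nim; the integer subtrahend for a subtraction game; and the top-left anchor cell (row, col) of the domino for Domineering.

PV length from [7]: 2 plies

ply 1, X at 7 | -3=-1→4*; -4=-1→3
ply 2, O at 4 | -3=+1→1*; -4=+1→0
ply 3: 1 is terminal -1 (X); from 7 depth 11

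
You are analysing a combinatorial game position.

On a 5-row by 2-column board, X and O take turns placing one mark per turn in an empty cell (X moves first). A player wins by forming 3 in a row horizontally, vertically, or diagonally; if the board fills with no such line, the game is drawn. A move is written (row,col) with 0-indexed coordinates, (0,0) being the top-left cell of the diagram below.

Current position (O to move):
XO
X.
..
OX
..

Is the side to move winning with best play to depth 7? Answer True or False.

O winning at [XO/X./../OX/..]: False

ply 1, O at XO/X./../OX/.. | (1,1)=-1→XO/XO/../OX/..; (2,0)=+0→XO/X./O./OX/..*; (2,1)=-1→XO/X./.O/OX/..; (4,0)=-1→XO/X./../OX/O.; (4,1)=-1→XO/X./../OX/.O
ply 2, X at XO/X./O./OX/.. | (1,1)=-1→XO/XX/O./OX/..; (2,1)=-1→XO/X./OX/OX/..; (4,0)=+0→XO/X./O./OX/X.*; (4,1)=-1→XO/X./O./OX/.X
ply 3, O at XO/X./O./OX/X. | (1,1)=+0→XO/XO/O./OX/X.*; (2,1)=+0→XO/X./OO/OX/X.; (4,1)=+0→XO/X./O./OX/XO
ply 4, X at XO/XO/O./OX/X. | (2,1)=+0→XO/XO/OX/OX/X.*; (4,1)=-1→XO/XO/O./OX/XX
ply 5, O at XO/XO/OX/OX/X. | (4,1)=+0→XO/XO/OX/OX/XO*
ply 6: XO/XO/OX/OX/XO is terminal +0 (X); from XO/X./../OX/.. depth 7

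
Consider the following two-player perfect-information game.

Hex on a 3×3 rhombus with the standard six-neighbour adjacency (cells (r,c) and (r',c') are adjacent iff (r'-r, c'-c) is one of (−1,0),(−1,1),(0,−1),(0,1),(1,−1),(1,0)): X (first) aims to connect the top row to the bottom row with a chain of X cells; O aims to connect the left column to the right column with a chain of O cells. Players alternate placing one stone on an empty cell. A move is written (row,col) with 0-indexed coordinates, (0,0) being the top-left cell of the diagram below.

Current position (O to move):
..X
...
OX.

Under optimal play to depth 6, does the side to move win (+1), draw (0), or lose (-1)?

[..X/.../OX.] O move#1: (0,0):-1/O.X/.../OX.*, (0,1):-1/.OX/.../OX., (1,0):-1/..X/O../OX., (1,1):-1/..X/.O./OX., (1,2):-1/..X/..O/OX., (2,2):-1/..X/.../OXO
[O.X/.../OX.] X move#2: (0,1):+1/OXX/.../OX.*, (1,0):+1/O.X/X../OX., (1,1):+1/O.X/.X./OX., (1,2):+1/O.X/..X/OX., (2,2):+1/O.X/.../OXX
[OXX/.../OX.] O move#3: (1,0):-1/OXX/O../OX.*, (1,1):-1/OXX/.O./OX., (1,2):-1/OXX/..O/OX., (2,2):-1/OXX/.../OXO
[OXX/O../OX.] X move#4: (1,1):+1/OXX/OX./OX.*, (1,2):+1/OXX/O.X/OX., (2,2):+1/OXX/O../OXX
[OXX/OX./OX.] end (terminal -1, O#5); searched ..X/.../OX. to 6

value(..X/.../OX., O) = -1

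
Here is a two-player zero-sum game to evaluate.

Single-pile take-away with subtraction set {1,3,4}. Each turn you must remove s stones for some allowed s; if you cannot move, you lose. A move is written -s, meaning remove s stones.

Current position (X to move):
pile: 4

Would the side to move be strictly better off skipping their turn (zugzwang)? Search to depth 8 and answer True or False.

zugzwang(4, X) = False

ply 1, X at 4 | -1=-1→3; -3=-1→1; -4=+1→0*
ply 2: 0 is terminal -1 (O); from 4 depth 8
pass branch (O moves first from the same position):
  | ply 1, O at 4 | -1=-1→3; -3=-1→1; -4=+1→0*
  | ply 2: 0 is terminal -1 (X); from 4 depth 8
X moving scores +1; X passing scores -1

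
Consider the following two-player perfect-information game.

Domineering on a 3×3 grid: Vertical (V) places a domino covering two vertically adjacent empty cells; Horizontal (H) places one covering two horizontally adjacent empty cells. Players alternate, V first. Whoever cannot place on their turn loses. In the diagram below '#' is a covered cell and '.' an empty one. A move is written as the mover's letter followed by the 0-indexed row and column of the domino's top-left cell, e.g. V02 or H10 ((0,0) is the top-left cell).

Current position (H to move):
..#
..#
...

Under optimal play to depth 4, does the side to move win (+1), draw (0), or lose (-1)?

ply 1, H at ..#/..#/... | H00=-1→###/..#/...; H10=+1→..#/###/...*; H20=-1→..#/..#/##.; H21=-1→..#/..#/.##
ply 2: ..#/###/... is terminal -1 (V); from ..#/..#/... depth 4

value(..#/..#/..., H) = +1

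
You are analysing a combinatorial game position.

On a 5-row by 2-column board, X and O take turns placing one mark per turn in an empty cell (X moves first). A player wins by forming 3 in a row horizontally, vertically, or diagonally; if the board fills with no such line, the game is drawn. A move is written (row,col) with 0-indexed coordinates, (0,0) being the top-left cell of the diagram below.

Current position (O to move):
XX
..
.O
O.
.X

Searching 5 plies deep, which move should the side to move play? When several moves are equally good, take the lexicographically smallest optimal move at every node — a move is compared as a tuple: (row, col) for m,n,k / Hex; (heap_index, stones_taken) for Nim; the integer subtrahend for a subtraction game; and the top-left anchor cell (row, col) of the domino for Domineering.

O's best at [XX/../.O/O./.X]: (1,1)

p1 O@[XX/../.O/O./.X]: (1,0)[XX/O./.O/O./.X]+0 (1,1)[XX/.O/.O/O./.X]+1* (2,0)[XX/../OO/O./.X]+1 (3,1)[XX/../.O/OO/.X]+1 (4,0)[XX/../.O/O./OX]+0
p2 X@[XX/.O/.O/O./.X]: (1,0)[XX/XO/.O/O./.X]-1* (2,0)[XX/.O/XO/O./.X]-1 (3,1)[XX/.O/.O/OX/.X]-1 (4,0)[XX/.O/.O/O./XX]-1
p3 O@[XX/XO/.O/O./.X]: (2,0)[XX/XO/OO/O./.X]+1* (3,1)[XX/XO/.O/OO/.X]+1 (4,0)[XX/XO/.O/O./OX]-1
p4 X@[XX/XO/OO/O./.X]: (3,1)[XX/XO/OO/OX/.X]-1* (4,0)[XX/XO/OO/O./XX]-1
p5 O@[XX/XO/OO/OX/.X]: (4,0)[XX/XO/OO/OX/OX]+1*
p6 X@[XX/XO/OO/OX/OX] terminal -1; root [XX/../.O/O./.X] d5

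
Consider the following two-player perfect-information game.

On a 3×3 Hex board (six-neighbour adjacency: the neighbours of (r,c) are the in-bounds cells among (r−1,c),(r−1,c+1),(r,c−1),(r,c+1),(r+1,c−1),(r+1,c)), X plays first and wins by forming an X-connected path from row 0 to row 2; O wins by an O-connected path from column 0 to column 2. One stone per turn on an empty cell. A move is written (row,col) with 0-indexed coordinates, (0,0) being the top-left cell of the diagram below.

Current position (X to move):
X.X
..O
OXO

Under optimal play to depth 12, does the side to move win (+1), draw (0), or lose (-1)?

value(X.X/..O/OXO, X) = +1

[X.X/..O/OXO] X move#1: (0,1):-1/XXX/..O/OXO, (1,0):-1/X.X/X.O/OXO, (1,1):+1/X.X/.XO/OXO*
[X.X/.XO/OXO] end (terminal -1, O#2); searched X.X/..O/OXO to 12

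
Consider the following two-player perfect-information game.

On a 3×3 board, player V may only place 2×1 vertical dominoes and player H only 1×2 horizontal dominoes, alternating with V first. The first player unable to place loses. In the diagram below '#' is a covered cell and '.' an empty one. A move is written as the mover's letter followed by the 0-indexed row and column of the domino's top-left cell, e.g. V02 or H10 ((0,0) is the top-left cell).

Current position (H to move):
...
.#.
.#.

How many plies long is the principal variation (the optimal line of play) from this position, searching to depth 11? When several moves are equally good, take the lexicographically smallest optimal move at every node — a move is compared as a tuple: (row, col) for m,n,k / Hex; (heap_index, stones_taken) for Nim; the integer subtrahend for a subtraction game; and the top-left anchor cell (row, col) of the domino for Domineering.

PV length from [.../.#./.#.]: 2 plies

p1 H@[.../.#./.#.]: H00[##./.#./.#.]-1* H01[.##/.#./.#.]-1
p2 V@[##./.#./.#.]: V02[###/.##/.#.]+1* V10[##./##./##.]+1 V12[##./.##/.##]+1
p3 H@[###/.##/.#.] terminal -1; root [.../.#./.#.] d11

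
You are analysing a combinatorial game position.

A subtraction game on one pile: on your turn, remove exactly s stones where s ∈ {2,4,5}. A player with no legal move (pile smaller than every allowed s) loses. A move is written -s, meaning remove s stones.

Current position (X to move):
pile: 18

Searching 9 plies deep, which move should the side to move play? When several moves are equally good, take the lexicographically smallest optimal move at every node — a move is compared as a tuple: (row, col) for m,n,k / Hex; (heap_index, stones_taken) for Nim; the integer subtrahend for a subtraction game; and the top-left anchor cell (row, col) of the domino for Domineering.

ply 1, X at 18 | -2=-1→16; -4=+1→14*; -5=-1→13
ply 2, O at 14 | -2=-1→12*; -4=-1→10; -5=-1→9
ply 3, X at 12 | -2=-1→10; -4=+1→8*; -5=+1→7
ply 4, O at 8 | -2=-1→6*; -4=-1→4; -5=-1→3
ply 5, X at 6 | -2=-1→4; -4=-1→2; -5=+1→1*
ply 6: 1 is terminal -1 (O); from 18 depth 9

X's best at [18]: -4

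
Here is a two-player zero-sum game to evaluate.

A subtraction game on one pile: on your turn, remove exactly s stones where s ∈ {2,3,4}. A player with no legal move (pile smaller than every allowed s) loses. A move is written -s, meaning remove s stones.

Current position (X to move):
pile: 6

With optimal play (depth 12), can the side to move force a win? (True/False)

X winning at [6]: False

p1 X@[6]: -2[4]-1* -3[3]-1 -4[2]-1
p2 O@[4]: -2[2]-1 -3[1]+1* -4[0]+1
p3 X@[1] terminal -1; root [6] d12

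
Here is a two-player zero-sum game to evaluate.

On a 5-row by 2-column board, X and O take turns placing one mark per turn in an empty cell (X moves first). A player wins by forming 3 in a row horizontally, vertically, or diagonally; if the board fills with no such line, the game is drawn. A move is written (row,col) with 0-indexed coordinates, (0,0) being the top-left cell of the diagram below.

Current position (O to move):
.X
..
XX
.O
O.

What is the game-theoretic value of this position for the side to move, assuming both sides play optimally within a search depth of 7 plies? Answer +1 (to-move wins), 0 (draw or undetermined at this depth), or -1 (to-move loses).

ply 1, O at .X/../XX/.O/O. | (0,0)=-1→OX/../XX/.O/O.*; (1,0)=-1→.X/O./XX/.O/O.; (1,1)=-1→.X/.O/XX/.O/O.; (3,0)=-1→.X/../XX/OO/O.; (4,1)=-1→.X/../XX/.O/OO
ply 2, X at OX/../XX/.O/O. | (1,0)=+1→OX/X./XX/.O/O.*; (1,1)=+1→OX/.X/XX/.O/O.; (3,0)=+1→OX/../XX/XO/O.; (4,1)=+0→OX/../XX/.O/OX
ply 3, O at OX/X./XX/.O/O. | (1,1)=-1→OX/XO/XX/.O/O.*; (3,0)=-1→OX/X./XX/OO/O.; (4,1)=-1→OX/X./XX/.O/OO
ply 4, X at OX/XO/XX/.O/O. | (3,0)=+1→OX/XO/XX/XO/O.*; (4,1)=+0→OX/XO/XX/.O/OX
ply 5: OX/XO/XX/XO/O. is terminal -1 (O); from .X/../XX/.O/O. depth 7

value(.X/../XX/.O/O., O) = -1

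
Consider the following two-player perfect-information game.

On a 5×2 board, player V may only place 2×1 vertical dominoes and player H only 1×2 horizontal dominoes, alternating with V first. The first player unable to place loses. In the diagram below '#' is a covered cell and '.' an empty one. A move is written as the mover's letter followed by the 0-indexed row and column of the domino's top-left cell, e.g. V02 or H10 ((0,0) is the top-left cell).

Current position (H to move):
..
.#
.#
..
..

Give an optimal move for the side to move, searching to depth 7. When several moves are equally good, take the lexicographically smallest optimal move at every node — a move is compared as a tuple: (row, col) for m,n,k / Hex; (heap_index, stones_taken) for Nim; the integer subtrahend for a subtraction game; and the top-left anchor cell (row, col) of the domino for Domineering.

p1 H@[../.#/.#/../..]: H00[##/.#/.#/../..]-1 H30[../.#/.#/##/..]+1* H40[../.#/.#/../##]+1
p2 V@[../.#/.#/##/..]: V00[#./##/.#/##/..]-1* V10[../##/##/##/..]-1
p3 H@[#./##/.#/##/..]: H40[#./##/.#/##/##]+1*
p4 V@[#./##/.#/##/##] terminal -1; root [../.#/.#/../..] d7

H's best at [../.#/.#/../..]: H30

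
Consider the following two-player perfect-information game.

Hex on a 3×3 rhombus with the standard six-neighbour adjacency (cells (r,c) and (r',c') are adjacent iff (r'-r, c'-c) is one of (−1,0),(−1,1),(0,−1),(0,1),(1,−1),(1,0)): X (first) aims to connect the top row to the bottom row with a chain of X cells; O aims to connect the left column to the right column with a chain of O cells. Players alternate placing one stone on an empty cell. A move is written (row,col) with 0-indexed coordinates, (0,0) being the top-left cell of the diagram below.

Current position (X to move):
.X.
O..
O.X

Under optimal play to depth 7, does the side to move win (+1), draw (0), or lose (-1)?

value(.X./O../O.X, X) = +1

p1 X@[.X./O../O.X]: (0,0)[XX./O../O.X]-1 (0,2)[.XX/O../O.X]-1 (1,1)[.X./OX./O.X]+1* (1,2)[.X./O.X/O.X]+1 (2,1)[.X./O../OXX]-1
p2 O@[.X./OX./O.X]: (0,0)[OX./OX./O.X]-1* (0,2)[.XO/OX./O.X]-1 (1,2)[.X./OXO/O.X]-1 (2,1)[.X./OX./OOX]-1
p3 X@[OX./OX./O.X]: (0,2)[OXX/OX./O.X]+1* (1,2)[OX./OXX/O.X]+1 (2,1)[OX./OX./OXX]+1
p4 O@[OXX/OX./O.X]: (1,2)[OXX/OXO/O.X]-1* (2,1)[OXX/OX./OOX]-1
p5 X@[OXX/OXO/O.X]: (2,1)[OXX/OXO/OXX]+1*
p6 O@[OXX/OXO/OXX] terminal -1; root [.X./O../O.X] d7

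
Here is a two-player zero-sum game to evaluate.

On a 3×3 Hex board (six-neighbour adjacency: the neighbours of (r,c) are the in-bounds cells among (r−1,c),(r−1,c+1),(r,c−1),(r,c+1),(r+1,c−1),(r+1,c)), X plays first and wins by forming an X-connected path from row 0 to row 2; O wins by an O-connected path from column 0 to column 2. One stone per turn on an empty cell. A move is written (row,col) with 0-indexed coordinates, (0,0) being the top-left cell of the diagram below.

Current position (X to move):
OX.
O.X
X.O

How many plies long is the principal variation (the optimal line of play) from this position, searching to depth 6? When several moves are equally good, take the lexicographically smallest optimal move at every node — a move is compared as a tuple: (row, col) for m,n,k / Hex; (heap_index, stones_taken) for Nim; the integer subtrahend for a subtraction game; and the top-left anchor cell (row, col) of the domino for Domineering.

PV length from [OX./O.X/X.O]: 3 plies

ply 1, X at OX./O.X/X.O | (0,2)=+1→OXX/O.X/X.O*; (1,1)=+1→OX./OXX/X.O; (2,1)=+1→OX./O.X/XXO
ply 2, O at OXX/O.X/X.O | (1,1)=-1→OXX/OOX/X.O*; (2,1)=-1→OXX/O.X/XOO
ply 3, X at OXX/OOX/X.O | (2,1)=+1→OXX/OOX/XXO*
ply 4: OXX/OOX/XXO is terminal -1 (O); from OX./O.X/X.O depth 6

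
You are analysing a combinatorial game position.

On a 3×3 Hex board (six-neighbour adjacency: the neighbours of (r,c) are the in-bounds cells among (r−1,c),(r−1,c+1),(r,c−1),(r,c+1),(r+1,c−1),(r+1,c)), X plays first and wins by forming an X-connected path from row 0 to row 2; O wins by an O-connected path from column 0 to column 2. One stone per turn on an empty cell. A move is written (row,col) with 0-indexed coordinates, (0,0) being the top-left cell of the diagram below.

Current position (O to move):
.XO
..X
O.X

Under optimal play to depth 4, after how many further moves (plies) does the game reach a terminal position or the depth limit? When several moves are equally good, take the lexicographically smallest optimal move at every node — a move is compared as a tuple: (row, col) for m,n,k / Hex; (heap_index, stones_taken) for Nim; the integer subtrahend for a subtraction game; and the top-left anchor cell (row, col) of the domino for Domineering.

p1 O@[.XO/..X/O.X]: (0,0)[OXO/..X/O.X]-1 (1,0)[.XO/O.X/O.X]-1 (1,1)[.XO/.OX/O.X]+1* (2,1)[.XO/..X/OOX]-1
p2 X@[.XO/.OX/O.X] terminal -1; root [.XO/..X/O.X] d4

PV length from [.XO/..X/O.X]: 1 ply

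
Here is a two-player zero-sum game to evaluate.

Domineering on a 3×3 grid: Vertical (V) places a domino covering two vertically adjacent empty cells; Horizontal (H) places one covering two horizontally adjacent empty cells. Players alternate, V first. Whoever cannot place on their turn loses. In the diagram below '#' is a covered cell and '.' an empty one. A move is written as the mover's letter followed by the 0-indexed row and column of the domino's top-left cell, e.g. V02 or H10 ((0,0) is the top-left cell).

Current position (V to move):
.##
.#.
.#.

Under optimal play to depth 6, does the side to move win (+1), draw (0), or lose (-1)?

value(.##/.#./.#., V) = +1

p1 V@[.##/.#./.#.]: V00[###/##./.#.]+1* V10[.##/##./##.]+1 V12[.##/.##/.##]+1
p2 H@[###/##./.#.] terminal -1; root [.##/.#./.#.] d6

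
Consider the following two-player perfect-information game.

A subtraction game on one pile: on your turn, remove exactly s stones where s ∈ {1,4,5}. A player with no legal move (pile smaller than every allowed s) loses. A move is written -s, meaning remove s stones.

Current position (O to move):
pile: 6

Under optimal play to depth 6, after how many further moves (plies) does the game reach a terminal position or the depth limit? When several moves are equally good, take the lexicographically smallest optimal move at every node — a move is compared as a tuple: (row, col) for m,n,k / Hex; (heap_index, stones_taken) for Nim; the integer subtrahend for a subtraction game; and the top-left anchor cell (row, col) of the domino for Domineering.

ply 1, O at 6 | -1=-1→5; -4=+1→2*; -5=-1→1
ply 2, X at 2 | -1=-1→1*
ply 3, O at 1 | -1=+1→0*
ply 4: 0 is terminal -1 (X); from 6 depth 6

PV length from [6]: 3 plies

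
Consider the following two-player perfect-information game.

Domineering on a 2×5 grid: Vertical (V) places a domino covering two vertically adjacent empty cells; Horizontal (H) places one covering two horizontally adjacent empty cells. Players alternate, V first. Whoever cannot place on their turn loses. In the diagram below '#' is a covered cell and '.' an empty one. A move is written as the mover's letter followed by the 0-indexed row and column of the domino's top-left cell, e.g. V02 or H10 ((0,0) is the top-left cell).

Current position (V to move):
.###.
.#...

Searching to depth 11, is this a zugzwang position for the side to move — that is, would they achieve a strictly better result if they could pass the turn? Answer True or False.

[.###./.#...] V move#1: V00:-1/####./##..., V04:+1/.####/.#..#*
[.####/.#..#] H move#2: H12:-1/.####/.####*
[.####/.####] V move#3: V00:+1/#####/#####*
[#####/#####] end (terminal -1, H#4); searched .###./.#... to 11
if V skipped the turn, H would face:
~ [.###./.#...] H move#1: H12:-1/.###./.###.*, H13:-1/.###./.#.##
~ [.###./.###.] V move#2: V00:+1/####./####.*, V04:+1/.####/.####
~ [####./####.] end (terminal -1, H#3); searched .###./.#... to 11
compare (V): move=+1 vs pass=+1

zugzwang(.###./.#..., V) = False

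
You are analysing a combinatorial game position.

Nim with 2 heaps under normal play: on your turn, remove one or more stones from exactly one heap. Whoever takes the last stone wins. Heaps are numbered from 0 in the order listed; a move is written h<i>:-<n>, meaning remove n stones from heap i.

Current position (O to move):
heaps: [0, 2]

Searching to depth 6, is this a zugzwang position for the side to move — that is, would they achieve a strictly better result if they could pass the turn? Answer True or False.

ply 1, O at (0,2) | h1:-1=-1→(0,1); h1:-2=+1→(0,0)*
ply 2: (0,0) is terminal -1 (X); from (0,2) depth 6
if O skipped the turn, X would face:
~ ply 1, X at (0,2) | h1:-1=-1→(0,1); h1:-2=+1→(0,0)*
~ ply 2: (0,0) is terminal -1 (O); from (0,2) depth 6
compare (O): move=+1 vs pass=-1

zugzwang((0,2), O) = False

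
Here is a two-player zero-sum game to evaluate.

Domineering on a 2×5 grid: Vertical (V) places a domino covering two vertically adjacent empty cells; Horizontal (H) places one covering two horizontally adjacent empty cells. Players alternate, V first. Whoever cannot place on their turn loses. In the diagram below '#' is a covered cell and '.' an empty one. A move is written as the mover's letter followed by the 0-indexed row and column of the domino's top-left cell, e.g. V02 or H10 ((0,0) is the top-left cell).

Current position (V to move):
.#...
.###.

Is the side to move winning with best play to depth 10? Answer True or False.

V winning at [.#.../.###.]: True

ply 1, V at .#.../.###. | V00=-1→##.../####.; V04=+1→.#..#/.####*
ply 2, H at .#..#/.#### | H02=-1→.####/.####*
ply 3, V at .####/.#### | V00=+1→#####/#####*
ply 4: #####/##### is terminal -1 (H); from .#.../.###. depth 10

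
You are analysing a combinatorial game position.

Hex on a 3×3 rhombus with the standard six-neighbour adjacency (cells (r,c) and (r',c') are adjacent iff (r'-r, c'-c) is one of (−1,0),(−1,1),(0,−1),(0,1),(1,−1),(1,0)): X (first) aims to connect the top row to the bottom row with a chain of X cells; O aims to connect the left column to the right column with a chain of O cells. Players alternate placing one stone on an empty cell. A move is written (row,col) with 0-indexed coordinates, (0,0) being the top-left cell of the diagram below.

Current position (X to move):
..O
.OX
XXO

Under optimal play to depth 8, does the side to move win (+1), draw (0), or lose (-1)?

ply 1, X at ..O/.OX/XXO | (0,0)=-1→X.O/.OX/XXO; (0,1)=-1→.XO/.OX/XXO; (1,0)=+1→..O/XOX/XXO*
ply 2, O at ..O/XOX/XXO | (0,0)=-1→O.O/XOX/XXO*; (0,1)=-1→.OO/XOX/XXO
ply 3, X at O.O/XOX/XXO | (0,1)=+1→OXO/XOX/XXO*
ply 4: OXO/XOX/XXO is terminal -1 (O); from ..O/.OX/XXO depth 8

value(..O/.OX/XXO, X) = +1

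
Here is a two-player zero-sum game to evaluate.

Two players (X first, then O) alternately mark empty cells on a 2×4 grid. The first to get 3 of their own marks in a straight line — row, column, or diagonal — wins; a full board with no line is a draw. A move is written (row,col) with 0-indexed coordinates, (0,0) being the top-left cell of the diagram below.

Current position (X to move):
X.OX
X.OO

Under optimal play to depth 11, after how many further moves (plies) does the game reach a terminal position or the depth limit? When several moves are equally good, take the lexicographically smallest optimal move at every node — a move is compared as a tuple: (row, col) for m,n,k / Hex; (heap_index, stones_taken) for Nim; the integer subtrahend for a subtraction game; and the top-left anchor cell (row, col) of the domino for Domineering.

PV length from [X.OX/X.OO]: 2 plies

p1 X@[X.OX/X.OO]: (0,1)[XXOX/X.OO]-1 (1,1)[X.OX/XXOO]+0*
p2 O@[X.OX/XXOO]: (0,1)[XOOX/XXOO]+0*
p3 X@[XOOX/XXOO] terminal +0; root [X.OX/X.OO] d11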